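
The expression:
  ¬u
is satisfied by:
  {u: False}


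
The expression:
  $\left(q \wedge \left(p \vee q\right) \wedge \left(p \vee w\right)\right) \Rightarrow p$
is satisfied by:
  {p: True, w: False, q: False}
  {w: False, q: False, p: False}
  {q: True, p: True, w: False}
  {q: True, w: False, p: False}
  {p: True, w: True, q: False}
  {w: True, p: False, q: False}
  {q: True, w: True, p: True}


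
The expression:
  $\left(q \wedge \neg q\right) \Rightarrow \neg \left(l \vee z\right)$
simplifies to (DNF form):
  $\text{True}$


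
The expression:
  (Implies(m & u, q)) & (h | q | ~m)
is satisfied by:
  {h: True, q: True, u: False, m: False}
  {q: True, u: False, m: False, h: False}
  {h: True, q: True, u: True, m: False}
  {q: True, u: True, m: False, h: False}
  {h: True, u: False, m: False, q: False}
  {h: False, u: False, m: False, q: False}
  {h: True, u: True, m: False, q: False}
  {u: True, h: False, m: False, q: False}
  {h: True, m: True, q: True, u: False}
  {m: True, q: True, h: False, u: False}
  {h: True, m: True, q: True, u: True}
  {m: True, q: True, u: True, h: False}
  {m: True, h: True, q: False, u: False}


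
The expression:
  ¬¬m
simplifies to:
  m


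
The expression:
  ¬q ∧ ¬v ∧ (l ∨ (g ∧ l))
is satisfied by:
  {l: True, q: False, v: False}


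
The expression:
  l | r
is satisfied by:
  {r: True, l: True}
  {r: True, l: False}
  {l: True, r: False}


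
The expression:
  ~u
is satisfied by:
  {u: False}


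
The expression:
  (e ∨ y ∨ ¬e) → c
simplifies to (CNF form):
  c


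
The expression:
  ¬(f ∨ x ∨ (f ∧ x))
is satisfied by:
  {x: False, f: False}


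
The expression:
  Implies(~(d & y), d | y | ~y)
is always true.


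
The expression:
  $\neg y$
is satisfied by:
  {y: False}


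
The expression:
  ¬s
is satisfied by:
  {s: False}


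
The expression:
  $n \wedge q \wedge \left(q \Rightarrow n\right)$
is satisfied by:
  {q: True, n: True}


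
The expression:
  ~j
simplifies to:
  ~j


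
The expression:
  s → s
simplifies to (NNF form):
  True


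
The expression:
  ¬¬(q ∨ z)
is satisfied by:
  {q: True, z: True}
  {q: True, z: False}
  {z: True, q: False}


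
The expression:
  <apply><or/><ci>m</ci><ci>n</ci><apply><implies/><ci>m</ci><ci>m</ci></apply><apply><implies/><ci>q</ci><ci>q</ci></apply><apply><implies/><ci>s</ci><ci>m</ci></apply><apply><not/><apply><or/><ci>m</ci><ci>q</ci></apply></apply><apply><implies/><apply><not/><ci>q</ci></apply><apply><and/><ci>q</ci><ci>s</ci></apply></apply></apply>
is always true.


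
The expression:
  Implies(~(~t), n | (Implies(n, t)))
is always true.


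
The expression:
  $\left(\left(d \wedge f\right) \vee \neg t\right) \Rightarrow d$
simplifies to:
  $d \vee t$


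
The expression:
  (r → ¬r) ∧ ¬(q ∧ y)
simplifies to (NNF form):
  ¬r ∧ (¬q ∨ ¬y)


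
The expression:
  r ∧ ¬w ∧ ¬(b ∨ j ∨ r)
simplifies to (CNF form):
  False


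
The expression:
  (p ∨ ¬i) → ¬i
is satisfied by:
  {p: False, i: False}
  {i: True, p: False}
  {p: True, i: False}


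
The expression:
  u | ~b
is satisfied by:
  {u: True, b: False}
  {b: False, u: False}
  {b: True, u: True}


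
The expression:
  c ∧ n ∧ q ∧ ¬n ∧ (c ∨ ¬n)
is never true.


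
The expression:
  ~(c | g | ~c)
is never true.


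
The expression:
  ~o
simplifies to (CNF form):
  ~o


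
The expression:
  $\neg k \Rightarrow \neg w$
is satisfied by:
  {k: True, w: False}
  {w: False, k: False}
  {w: True, k: True}


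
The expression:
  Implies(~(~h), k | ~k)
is always true.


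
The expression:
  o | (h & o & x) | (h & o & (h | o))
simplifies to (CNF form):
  o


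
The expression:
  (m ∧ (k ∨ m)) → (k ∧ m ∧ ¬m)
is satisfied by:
  {m: False}


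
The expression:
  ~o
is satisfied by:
  {o: False}


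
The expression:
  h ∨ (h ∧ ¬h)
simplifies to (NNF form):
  h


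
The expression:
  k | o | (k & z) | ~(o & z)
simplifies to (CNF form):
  True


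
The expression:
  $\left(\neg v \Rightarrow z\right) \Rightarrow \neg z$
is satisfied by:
  {z: False}


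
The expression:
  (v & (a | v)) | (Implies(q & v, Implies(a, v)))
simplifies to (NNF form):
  True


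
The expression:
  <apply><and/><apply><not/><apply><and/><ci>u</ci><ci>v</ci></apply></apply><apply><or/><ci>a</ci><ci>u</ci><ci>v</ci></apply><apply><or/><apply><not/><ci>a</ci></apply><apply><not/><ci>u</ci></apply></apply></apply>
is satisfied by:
  {a: True, v: True, u: False}
  {a: True, v: False, u: False}
  {v: True, a: False, u: False}
  {u: True, a: False, v: False}


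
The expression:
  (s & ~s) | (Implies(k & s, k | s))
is always true.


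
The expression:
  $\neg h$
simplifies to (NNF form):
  $\neg h$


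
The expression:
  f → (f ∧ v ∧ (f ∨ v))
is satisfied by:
  {v: True, f: False}
  {f: False, v: False}
  {f: True, v: True}


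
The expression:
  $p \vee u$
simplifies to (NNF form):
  $p \vee u$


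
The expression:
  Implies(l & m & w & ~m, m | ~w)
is always true.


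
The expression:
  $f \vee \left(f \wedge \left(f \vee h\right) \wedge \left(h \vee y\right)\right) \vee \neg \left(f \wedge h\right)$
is always true.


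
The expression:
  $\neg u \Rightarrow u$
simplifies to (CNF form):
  $u$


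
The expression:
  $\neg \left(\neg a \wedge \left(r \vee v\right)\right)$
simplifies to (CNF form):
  $\left(a \vee \neg r\right) \wedge \left(a \vee \neg v\right)$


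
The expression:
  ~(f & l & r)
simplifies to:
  ~f | ~l | ~r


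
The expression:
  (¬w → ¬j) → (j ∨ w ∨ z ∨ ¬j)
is always true.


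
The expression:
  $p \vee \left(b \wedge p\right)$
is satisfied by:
  {p: True}


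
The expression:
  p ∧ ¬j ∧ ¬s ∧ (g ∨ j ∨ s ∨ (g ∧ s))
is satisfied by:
  {p: True, g: True, j: False, s: False}


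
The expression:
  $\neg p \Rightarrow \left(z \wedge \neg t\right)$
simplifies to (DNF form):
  $p \vee \left(z \wedge \neg t\right)$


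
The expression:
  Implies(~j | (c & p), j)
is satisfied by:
  {j: True}


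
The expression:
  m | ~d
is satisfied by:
  {m: True, d: False}
  {d: False, m: False}
  {d: True, m: True}


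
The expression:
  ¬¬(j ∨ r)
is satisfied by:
  {r: True, j: True}
  {r: True, j: False}
  {j: True, r: False}


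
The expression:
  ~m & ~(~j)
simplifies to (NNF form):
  j & ~m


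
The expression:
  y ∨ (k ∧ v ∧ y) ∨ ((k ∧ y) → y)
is always true.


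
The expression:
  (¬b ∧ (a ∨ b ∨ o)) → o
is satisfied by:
  {b: True, o: True, a: False}
  {b: True, o: False, a: False}
  {o: True, b: False, a: False}
  {b: False, o: False, a: False}
  {b: True, a: True, o: True}
  {b: True, a: True, o: False}
  {a: True, o: True, b: False}


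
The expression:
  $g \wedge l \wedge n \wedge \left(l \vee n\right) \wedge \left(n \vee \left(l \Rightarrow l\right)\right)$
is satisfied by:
  {g: True, n: True, l: True}


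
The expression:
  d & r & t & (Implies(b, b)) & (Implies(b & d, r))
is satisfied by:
  {t: True, r: True, d: True}


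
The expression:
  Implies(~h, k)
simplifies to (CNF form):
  h | k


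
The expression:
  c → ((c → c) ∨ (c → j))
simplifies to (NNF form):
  True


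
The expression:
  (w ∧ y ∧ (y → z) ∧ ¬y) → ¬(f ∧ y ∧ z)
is always true.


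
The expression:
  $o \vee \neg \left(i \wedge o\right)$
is always true.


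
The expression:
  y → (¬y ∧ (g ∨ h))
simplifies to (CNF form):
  ¬y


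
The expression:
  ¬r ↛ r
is always true.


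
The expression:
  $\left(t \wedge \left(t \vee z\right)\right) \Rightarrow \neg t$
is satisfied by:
  {t: False}


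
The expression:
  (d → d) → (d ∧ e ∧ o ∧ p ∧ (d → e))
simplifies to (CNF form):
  d ∧ e ∧ o ∧ p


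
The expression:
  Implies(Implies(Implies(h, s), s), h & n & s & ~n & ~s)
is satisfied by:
  {h: False, s: False}


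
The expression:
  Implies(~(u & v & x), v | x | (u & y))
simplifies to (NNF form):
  v | x | (u & y)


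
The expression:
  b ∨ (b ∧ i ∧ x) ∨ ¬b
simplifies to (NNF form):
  True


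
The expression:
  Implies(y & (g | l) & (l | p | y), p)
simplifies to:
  p | ~y | (~g & ~l)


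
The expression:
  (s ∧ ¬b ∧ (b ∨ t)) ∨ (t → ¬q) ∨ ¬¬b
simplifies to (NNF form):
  b ∨ s ∨ ¬q ∨ ¬t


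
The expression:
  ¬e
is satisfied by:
  {e: False}


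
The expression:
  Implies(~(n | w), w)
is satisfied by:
  {n: True, w: True}
  {n: True, w: False}
  {w: True, n: False}


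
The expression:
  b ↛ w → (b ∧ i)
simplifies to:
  i ∨ w ∨ ¬b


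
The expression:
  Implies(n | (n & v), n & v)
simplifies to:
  v | ~n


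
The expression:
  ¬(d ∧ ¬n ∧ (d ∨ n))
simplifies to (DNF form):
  n ∨ ¬d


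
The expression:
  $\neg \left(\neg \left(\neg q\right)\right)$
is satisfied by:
  {q: False}


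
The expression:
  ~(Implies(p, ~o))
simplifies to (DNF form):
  o & p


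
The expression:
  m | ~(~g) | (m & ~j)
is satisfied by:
  {m: True, g: True}
  {m: True, g: False}
  {g: True, m: False}


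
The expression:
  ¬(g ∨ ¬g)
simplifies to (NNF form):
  False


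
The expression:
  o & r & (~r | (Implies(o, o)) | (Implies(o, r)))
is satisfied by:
  {r: True, o: True}


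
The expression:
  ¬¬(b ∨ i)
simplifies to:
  b ∨ i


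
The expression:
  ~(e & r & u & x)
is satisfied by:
  {u: False, e: False, x: False, r: False}
  {r: True, u: False, e: False, x: False}
  {x: True, u: False, e: False, r: False}
  {r: True, x: True, u: False, e: False}
  {e: True, r: False, u: False, x: False}
  {r: True, e: True, u: False, x: False}
  {x: True, e: True, r: False, u: False}
  {r: True, x: True, e: True, u: False}
  {u: True, x: False, e: False, r: False}
  {r: True, u: True, x: False, e: False}
  {x: True, u: True, r: False, e: False}
  {r: True, x: True, u: True, e: False}
  {e: True, u: True, x: False, r: False}
  {r: True, e: True, u: True, x: False}
  {x: True, e: True, u: True, r: False}


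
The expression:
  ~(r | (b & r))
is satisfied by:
  {r: False}


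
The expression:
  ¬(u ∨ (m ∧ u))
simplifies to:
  ¬u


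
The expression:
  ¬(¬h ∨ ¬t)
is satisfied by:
  {t: True, h: True}


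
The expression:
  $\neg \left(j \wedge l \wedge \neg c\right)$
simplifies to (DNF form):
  $c \vee \neg j \vee \neg l$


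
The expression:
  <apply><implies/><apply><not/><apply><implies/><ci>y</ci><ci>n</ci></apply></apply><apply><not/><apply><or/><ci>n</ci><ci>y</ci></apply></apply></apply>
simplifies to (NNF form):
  <apply><or/><ci>n</ci><apply><not/><ci>y</ci></apply></apply>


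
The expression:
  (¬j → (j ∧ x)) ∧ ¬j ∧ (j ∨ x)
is never true.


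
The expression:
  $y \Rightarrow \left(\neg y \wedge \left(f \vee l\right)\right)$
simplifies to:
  $\neg y$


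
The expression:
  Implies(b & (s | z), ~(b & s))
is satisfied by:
  {s: False, b: False}
  {b: True, s: False}
  {s: True, b: False}


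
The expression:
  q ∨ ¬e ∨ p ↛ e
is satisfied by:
  {q: True, e: False}
  {e: False, q: False}
  {e: True, q: True}


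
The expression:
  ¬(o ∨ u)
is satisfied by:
  {u: False, o: False}


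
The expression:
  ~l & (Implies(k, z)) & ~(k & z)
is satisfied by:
  {l: False, k: False}


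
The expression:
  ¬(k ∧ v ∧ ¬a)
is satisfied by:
  {a: True, k: False, v: False}
  {k: False, v: False, a: False}
  {v: True, a: True, k: False}
  {v: True, k: False, a: False}
  {a: True, k: True, v: False}
  {k: True, a: False, v: False}
  {v: True, k: True, a: True}


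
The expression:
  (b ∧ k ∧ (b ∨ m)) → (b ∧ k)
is always true.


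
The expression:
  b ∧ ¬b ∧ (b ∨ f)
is never true.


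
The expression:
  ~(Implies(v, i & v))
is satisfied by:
  {v: True, i: False}


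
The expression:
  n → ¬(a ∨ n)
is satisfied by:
  {n: False}


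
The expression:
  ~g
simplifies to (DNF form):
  ~g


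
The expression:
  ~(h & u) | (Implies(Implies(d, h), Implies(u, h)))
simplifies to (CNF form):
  True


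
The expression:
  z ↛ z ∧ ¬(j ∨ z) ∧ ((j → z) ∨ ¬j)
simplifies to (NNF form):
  False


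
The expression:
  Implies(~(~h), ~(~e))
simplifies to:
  e | ~h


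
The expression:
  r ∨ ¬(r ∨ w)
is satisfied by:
  {r: True, w: False}
  {w: False, r: False}
  {w: True, r: True}


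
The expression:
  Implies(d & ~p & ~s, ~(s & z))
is always true.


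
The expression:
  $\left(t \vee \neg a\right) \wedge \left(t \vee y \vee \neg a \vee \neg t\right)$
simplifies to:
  $t \vee \neg a$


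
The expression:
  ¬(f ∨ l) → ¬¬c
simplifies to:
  c ∨ f ∨ l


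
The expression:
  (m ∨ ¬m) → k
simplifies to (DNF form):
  k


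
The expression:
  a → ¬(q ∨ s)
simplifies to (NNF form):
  (¬q ∧ ¬s) ∨ ¬a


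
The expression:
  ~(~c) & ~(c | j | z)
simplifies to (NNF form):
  False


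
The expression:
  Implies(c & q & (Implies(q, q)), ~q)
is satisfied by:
  {c: False, q: False}
  {q: True, c: False}
  {c: True, q: False}


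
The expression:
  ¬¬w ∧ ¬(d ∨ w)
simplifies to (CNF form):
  False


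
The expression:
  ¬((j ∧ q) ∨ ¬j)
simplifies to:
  j ∧ ¬q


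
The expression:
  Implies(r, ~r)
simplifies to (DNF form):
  ~r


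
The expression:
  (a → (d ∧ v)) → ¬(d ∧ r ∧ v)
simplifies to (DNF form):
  ¬d ∨ ¬r ∨ ¬v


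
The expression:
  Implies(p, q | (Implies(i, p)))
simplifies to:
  True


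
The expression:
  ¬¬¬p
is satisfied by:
  {p: False}


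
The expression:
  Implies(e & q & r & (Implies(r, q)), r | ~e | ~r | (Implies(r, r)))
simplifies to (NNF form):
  True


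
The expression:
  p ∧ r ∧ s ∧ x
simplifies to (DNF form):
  p ∧ r ∧ s ∧ x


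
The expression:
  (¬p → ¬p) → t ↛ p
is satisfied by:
  {t: True, p: False}


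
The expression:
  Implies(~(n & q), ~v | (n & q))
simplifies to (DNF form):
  ~v | (n & q)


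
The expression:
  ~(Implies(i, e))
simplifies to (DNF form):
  i & ~e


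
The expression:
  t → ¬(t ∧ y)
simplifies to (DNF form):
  ¬t ∨ ¬y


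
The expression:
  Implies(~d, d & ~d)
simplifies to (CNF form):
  d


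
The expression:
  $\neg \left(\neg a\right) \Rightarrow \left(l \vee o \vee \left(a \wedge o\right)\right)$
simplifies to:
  $l \vee o \vee \neg a$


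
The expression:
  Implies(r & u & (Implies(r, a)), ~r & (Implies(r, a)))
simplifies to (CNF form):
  ~a | ~r | ~u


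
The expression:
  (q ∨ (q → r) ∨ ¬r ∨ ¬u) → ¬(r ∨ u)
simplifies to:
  ¬r ∧ ¬u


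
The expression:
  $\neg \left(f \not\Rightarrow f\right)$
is always true.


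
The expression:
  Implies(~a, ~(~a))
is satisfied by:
  {a: True}


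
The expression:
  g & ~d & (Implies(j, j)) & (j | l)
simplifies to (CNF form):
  g & ~d & (j | l)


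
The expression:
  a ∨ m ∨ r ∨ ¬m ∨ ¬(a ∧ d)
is always true.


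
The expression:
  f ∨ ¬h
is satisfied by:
  {f: True, h: False}
  {h: False, f: False}
  {h: True, f: True}


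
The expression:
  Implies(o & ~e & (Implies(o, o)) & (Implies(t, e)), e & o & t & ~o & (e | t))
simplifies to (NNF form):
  e | t | ~o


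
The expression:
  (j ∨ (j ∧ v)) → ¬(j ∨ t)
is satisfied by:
  {j: False}


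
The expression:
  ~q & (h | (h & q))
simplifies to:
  h & ~q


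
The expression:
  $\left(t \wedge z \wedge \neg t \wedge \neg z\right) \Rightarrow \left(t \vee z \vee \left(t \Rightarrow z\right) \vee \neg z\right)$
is always true.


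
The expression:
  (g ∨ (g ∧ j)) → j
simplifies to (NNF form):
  j ∨ ¬g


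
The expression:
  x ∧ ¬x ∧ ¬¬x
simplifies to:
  False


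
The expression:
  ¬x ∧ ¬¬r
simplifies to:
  r ∧ ¬x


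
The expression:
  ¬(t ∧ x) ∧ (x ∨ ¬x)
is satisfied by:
  {t: False, x: False}
  {x: True, t: False}
  {t: True, x: False}


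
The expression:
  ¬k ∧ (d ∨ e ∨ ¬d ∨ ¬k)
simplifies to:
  ¬k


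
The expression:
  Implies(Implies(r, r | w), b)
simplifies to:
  b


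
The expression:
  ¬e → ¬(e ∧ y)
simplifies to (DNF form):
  True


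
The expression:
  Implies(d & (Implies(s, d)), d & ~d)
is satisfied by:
  {d: False}


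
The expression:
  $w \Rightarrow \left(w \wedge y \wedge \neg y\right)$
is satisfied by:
  {w: False}


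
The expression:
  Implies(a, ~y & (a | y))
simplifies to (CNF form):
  ~a | ~y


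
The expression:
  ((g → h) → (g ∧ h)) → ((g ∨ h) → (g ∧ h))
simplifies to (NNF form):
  h ∨ ¬g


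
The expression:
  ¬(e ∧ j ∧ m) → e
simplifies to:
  e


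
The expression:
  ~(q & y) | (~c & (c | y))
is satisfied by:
  {c: False, q: False, y: False}
  {y: True, c: False, q: False}
  {q: True, c: False, y: False}
  {y: True, q: True, c: False}
  {c: True, y: False, q: False}
  {y: True, c: True, q: False}
  {q: True, c: True, y: False}


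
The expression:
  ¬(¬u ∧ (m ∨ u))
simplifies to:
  u ∨ ¬m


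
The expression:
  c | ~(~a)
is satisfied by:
  {a: True, c: True}
  {a: True, c: False}
  {c: True, a: False}


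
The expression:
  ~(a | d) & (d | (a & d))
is never true.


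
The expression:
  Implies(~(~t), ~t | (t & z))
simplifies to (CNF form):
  z | ~t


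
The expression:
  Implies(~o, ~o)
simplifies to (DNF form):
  True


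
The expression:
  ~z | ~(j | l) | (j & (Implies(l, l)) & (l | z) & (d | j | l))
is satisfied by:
  {j: True, l: False, z: False}
  {l: False, z: False, j: False}
  {j: True, z: True, l: False}
  {z: True, l: False, j: False}
  {j: True, l: True, z: False}
  {l: True, j: False, z: False}
  {j: True, z: True, l: True}


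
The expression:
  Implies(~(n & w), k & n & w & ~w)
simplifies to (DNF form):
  n & w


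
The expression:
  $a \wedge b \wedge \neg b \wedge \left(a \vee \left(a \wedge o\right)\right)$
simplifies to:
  $\text{False}$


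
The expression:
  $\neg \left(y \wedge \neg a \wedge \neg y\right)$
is always true.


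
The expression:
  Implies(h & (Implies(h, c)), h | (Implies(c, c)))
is always true.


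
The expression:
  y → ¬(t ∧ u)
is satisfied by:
  {u: False, t: False, y: False}
  {y: True, u: False, t: False}
  {t: True, u: False, y: False}
  {y: True, t: True, u: False}
  {u: True, y: False, t: False}
  {y: True, u: True, t: False}
  {t: True, u: True, y: False}


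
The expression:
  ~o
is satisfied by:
  {o: False}


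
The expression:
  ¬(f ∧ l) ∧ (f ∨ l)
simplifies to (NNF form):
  (f ∧ ¬l) ∨ (l ∧ ¬f)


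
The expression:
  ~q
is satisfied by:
  {q: False}


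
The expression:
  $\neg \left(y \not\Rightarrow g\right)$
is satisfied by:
  {g: True, y: False}
  {y: False, g: False}
  {y: True, g: True}


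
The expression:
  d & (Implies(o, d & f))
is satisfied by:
  {d: True, f: True, o: False}
  {d: True, f: False, o: False}
  {d: True, o: True, f: True}


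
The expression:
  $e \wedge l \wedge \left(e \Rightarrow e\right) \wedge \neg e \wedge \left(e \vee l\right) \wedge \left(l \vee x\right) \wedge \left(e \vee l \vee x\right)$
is never true.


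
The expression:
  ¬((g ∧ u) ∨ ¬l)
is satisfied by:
  {l: True, g: False, u: False}
  {u: True, l: True, g: False}
  {g: True, l: True, u: False}


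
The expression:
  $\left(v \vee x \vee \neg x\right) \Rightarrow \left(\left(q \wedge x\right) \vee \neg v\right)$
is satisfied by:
  {x: True, q: True, v: False}
  {x: True, q: False, v: False}
  {q: True, x: False, v: False}
  {x: False, q: False, v: False}
  {x: True, v: True, q: True}


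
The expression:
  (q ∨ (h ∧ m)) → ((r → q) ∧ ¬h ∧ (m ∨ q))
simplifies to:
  (¬m ∧ ¬q) ∨ ¬h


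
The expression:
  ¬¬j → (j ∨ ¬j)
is always true.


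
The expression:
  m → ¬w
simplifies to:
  ¬m ∨ ¬w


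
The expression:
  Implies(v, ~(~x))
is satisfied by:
  {x: True, v: False}
  {v: False, x: False}
  {v: True, x: True}


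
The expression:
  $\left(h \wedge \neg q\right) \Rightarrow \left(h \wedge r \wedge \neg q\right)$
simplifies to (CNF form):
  $q \vee r \vee \neg h$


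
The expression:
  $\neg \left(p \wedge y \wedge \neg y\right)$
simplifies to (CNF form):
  $\text{True}$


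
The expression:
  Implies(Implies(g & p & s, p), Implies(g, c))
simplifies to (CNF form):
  c | ~g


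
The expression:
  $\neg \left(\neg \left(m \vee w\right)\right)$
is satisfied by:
  {m: True, w: True}
  {m: True, w: False}
  {w: True, m: False}


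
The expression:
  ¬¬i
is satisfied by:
  {i: True}


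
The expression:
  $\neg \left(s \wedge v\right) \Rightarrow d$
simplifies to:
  $d \vee \left(s \wedge v\right)$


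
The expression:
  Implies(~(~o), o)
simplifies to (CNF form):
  True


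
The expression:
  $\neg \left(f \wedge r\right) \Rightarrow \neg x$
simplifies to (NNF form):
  $\left(f \wedge r\right) \vee \neg x$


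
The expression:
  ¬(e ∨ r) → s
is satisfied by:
  {r: True, e: True, s: True}
  {r: True, e: True, s: False}
  {r: True, s: True, e: False}
  {r: True, s: False, e: False}
  {e: True, s: True, r: False}
  {e: True, s: False, r: False}
  {s: True, e: False, r: False}


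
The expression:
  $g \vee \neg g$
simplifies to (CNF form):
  $\text{True}$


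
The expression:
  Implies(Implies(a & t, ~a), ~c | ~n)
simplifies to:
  ~c | ~n | (a & t)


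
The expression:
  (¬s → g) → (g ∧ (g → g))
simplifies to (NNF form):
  g ∨ ¬s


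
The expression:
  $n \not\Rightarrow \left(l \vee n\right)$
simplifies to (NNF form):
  $\text{False}$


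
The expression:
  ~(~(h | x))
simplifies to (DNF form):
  h | x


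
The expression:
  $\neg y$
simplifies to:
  $\neg y$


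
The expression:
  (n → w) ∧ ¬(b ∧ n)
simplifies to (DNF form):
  (w ∧ ¬b) ∨ ¬n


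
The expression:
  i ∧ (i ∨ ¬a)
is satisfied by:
  {i: True}


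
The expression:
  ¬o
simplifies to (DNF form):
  ¬o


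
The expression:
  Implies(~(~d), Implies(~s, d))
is always true.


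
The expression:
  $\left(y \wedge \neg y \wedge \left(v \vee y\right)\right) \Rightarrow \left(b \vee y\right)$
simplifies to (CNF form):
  $\text{True}$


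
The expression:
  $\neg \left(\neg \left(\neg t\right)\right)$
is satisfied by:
  {t: False}


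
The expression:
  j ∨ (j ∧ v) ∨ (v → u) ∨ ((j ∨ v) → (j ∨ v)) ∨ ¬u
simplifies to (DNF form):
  True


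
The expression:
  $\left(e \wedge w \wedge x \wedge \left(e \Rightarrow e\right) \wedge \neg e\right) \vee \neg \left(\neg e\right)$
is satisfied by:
  {e: True}


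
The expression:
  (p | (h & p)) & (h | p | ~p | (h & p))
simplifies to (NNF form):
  p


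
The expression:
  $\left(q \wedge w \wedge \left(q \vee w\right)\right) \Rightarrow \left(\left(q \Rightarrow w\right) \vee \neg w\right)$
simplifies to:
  $\text{True}$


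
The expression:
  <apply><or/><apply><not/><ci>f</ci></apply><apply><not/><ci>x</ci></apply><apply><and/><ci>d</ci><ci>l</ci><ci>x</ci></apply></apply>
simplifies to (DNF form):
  <apply><or/><apply><not/><ci>f</ci></apply><apply><not/><ci>x</ci></apply><apply><and/><ci>d</ci><ci>l</ci></apply></apply>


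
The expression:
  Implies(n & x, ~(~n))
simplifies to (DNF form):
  True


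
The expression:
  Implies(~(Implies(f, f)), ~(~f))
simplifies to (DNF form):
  True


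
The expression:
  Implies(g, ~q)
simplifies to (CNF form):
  ~g | ~q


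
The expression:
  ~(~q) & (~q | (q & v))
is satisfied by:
  {q: True, v: True}


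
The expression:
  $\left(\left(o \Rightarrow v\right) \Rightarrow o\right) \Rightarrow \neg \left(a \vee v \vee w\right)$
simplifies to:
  $\left(\neg a \wedge \neg v \wedge \neg w\right) \vee \neg o$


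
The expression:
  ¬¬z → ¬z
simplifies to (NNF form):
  ¬z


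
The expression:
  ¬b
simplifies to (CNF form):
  ¬b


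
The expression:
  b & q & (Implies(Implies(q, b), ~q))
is never true.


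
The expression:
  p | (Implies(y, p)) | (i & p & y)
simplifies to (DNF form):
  p | ~y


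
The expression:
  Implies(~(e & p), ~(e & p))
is always true.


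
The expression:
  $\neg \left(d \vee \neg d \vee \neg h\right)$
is never true.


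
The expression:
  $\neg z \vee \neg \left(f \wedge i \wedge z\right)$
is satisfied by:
  {z: False, i: False, f: False}
  {f: True, z: False, i: False}
  {i: True, z: False, f: False}
  {f: True, i: True, z: False}
  {z: True, f: False, i: False}
  {f: True, z: True, i: False}
  {i: True, z: True, f: False}


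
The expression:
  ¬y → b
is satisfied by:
  {y: True, b: True}
  {y: True, b: False}
  {b: True, y: False}


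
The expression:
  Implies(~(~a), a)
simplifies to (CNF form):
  True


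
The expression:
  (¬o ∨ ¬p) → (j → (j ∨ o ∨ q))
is always true.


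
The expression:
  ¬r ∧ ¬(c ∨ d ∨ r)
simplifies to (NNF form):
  ¬c ∧ ¬d ∧ ¬r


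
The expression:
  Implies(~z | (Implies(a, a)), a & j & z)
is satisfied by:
  {a: True, z: True, j: True}


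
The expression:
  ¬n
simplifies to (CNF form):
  ¬n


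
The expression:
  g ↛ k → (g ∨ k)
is always true.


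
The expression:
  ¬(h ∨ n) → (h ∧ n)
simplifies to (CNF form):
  h ∨ n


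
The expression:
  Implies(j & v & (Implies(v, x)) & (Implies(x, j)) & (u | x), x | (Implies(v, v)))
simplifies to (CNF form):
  True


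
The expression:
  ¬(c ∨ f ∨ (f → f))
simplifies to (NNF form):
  False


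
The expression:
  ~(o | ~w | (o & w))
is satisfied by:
  {w: True, o: False}


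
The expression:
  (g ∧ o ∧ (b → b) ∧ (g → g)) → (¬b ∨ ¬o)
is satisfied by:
  {g: False, o: False, b: False}
  {b: True, g: False, o: False}
  {o: True, g: False, b: False}
  {b: True, o: True, g: False}
  {g: True, b: False, o: False}
  {b: True, g: True, o: False}
  {o: True, g: True, b: False}


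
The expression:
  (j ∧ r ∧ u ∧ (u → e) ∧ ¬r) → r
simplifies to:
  True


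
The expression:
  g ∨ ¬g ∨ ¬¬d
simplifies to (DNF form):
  True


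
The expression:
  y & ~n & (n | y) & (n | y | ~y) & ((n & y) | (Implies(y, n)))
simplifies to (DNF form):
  False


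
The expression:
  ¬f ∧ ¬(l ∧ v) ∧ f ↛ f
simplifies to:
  False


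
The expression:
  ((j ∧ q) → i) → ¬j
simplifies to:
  (q ∧ ¬i) ∨ ¬j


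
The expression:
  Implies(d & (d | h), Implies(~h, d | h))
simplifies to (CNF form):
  True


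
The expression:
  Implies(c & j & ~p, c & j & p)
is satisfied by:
  {p: True, c: False, j: False}
  {c: False, j: False, p: False}
  {j: True, p: True, c: False}
  {j: True, c: False, p: False}
  {p: True, c: True, j: False}
  {c: True, p: False, j: False}
  {j: True, c: True, p: True}


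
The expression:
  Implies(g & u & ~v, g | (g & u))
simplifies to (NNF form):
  True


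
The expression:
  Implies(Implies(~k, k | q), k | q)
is always true.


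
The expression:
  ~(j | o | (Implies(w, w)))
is never true.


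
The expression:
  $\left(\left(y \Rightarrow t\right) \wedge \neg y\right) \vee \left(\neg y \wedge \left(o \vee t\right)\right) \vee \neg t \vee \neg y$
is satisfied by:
  {t: False, y: False}
  {y: True, t: False}
  {t: True, y: False}


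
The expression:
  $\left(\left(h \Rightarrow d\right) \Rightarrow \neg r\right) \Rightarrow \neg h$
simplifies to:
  $\left(d \wedge r\right) \vee \neg h$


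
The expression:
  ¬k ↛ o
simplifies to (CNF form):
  o ∨ ¬k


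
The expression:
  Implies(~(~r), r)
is always true.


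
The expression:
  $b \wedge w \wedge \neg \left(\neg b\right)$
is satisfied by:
  {w: True, b: True}


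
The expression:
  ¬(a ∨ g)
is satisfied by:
  {g: False, a: False}


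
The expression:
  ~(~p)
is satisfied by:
  {p: True}


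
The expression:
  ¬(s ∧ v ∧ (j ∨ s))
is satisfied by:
  {s: False, v: False}
  {v: True, s: False}
  {s: True, v: False}


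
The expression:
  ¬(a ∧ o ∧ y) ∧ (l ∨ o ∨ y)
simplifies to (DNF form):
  (l ∧ ¬o) ∨ (o ∧ ¬y) ∨ (y ∧ ¬a) ∨ (y ∧ ¬o)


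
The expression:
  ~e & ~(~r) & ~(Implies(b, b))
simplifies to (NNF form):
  False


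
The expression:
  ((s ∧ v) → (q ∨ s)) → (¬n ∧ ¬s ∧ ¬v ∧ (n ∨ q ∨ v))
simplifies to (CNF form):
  q ∧ ¬n ∧ ¬s ∧ ¬v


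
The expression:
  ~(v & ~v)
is always true.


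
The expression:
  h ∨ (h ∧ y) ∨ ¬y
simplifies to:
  h ∨ ¬y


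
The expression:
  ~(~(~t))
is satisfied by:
  {t: False}


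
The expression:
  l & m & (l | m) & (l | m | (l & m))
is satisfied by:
  {m: True, l: True}


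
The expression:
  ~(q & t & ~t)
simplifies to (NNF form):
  True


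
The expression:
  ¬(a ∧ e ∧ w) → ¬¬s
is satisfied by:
  {a: True, s: True, w: True, e: True}
  {a: True, s: True, w: True, e: False}
  {a: True, s: True, e: True, w: False}
  {a: True, s: True, e: False, w: False}
  {s: True, w: True, e: True, a: False}
  {s: True, w: True, e: False, a: False}
  {s: True, w: False, e: True, a: False}
  {s: True, w: False, e: False, a: False}
  {a: True, w: True, e: True, s: False}


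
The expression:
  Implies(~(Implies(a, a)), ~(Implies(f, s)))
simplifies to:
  True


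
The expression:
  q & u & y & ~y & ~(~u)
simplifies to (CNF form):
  False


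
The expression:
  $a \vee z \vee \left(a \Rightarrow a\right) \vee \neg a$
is always true.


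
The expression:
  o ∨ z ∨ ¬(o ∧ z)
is always true.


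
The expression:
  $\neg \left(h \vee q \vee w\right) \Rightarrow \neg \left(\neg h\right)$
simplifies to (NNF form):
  $h \vee q \vee w$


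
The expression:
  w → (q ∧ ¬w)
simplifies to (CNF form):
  ¬w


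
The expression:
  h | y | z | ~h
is always true.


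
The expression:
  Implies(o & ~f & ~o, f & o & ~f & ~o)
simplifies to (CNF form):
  True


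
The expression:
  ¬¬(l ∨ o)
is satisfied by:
  {o: True, l: True}
  {o: True, l: False}
  {l: True, o: False}


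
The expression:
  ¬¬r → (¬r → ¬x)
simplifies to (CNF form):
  True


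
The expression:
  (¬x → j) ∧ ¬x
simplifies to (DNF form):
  j ∧ ¬x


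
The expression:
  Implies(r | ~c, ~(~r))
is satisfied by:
  {r: True, c: True}
  {r: True, c: False}
  {c: True, r: False}


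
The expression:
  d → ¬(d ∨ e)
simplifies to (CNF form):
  ¬d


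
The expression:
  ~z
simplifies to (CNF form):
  ~z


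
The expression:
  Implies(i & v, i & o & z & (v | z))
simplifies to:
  ~i | ~v | (o & z)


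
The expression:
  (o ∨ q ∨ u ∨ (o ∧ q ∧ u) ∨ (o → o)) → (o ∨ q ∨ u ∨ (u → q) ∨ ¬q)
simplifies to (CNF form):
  True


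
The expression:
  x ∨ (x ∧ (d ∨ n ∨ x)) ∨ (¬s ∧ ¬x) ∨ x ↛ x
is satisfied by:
  {x: True, s: False}
  {s: False, x: False}
  {s: True, x: True}


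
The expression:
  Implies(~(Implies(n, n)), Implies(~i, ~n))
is always true.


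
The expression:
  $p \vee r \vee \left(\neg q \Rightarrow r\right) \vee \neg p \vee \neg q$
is always true.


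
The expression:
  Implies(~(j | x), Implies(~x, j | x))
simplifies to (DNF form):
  j | x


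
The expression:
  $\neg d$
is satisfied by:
  {d: False}


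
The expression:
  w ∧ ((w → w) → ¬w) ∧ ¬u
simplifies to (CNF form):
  False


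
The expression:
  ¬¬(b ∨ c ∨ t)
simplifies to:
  b ∨ c ∨ t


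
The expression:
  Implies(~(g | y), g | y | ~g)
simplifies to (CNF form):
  True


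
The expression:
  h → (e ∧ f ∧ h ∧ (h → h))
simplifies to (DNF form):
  (e ∧ f) ∨ ¬h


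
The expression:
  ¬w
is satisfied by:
  {w: False}


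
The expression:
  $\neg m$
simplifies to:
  $\neg m$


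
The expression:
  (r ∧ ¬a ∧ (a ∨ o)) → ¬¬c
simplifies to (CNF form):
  a ∨ c ∨ ¬o ∨ ¬r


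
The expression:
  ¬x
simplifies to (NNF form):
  ¬x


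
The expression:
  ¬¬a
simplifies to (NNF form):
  a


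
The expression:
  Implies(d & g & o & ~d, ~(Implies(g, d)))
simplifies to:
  True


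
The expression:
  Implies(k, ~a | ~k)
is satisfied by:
  {k: False, a: False}
  {a: True, k: False}
  {k: True, a: False}


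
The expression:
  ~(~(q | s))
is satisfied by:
  {q: True, s: True}
  {q: True, s: False}
  {s: True, q: False}


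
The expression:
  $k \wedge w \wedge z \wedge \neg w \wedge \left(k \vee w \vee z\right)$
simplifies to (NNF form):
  $\text{False}$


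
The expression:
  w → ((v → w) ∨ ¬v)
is always true.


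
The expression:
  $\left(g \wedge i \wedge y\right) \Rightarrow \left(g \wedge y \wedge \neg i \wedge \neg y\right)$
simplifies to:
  $\neg g \vee \neg i \vee \neg y$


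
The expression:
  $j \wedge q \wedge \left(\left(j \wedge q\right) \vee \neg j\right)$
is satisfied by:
  {j: True, q: True}


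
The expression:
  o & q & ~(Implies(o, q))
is never true.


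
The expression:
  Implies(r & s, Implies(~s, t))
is always true.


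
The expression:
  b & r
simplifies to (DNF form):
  b & r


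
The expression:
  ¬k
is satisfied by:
  {k: False}


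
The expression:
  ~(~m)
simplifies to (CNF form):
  m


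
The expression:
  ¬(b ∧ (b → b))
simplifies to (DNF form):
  ¬b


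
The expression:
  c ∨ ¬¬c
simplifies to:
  c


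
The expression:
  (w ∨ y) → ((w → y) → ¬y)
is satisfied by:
  {y: False}


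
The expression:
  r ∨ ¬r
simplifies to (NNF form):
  True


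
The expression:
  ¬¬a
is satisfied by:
  {a: True}


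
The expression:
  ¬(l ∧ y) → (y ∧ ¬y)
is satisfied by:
  {y: True, l: True}


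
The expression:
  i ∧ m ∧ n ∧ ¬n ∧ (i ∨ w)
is never true.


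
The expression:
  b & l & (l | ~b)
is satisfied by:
  {b: True, l: True}


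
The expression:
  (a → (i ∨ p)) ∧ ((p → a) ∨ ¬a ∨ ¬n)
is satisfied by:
  {i: True, p: True, a: False}
  {i: True, p: False, a: False}
  {p: True, i: False, a: False}
  {i: False, p: False, a: False}
  {i: True, a: True, p: True}
  {i: True, a: True, p: False}
  {a: True, p: True, i: False}


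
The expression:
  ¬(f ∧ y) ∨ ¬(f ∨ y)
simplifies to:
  ¬f ∨ ¬y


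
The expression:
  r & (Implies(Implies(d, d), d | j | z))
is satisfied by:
  {r: True, d: True, z: True, j: True}
  {r: True, d: True, z: True, j: False}
  {r: True, d: True, j: True, z: False}
  {r: True, d: True, j: False, z: False}
  {r: True, z: True, j: True, d: False}
  {r: True, z: True, j: False, d: False}
  {r: True, z: False, j: True, d: False}


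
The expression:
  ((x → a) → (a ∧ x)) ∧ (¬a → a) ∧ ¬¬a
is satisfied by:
  {a: True, x: True}


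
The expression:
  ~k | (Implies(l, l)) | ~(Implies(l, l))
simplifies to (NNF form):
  True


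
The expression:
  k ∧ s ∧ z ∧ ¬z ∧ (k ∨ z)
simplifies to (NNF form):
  False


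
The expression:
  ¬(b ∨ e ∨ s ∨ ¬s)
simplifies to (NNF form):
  False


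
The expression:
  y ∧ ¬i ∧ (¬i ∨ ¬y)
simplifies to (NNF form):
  y ∧ ¬i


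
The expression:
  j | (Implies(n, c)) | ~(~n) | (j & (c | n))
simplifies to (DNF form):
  True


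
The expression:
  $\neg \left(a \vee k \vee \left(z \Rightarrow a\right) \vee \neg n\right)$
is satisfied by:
  {z: True, n: True, k: False, a: False}


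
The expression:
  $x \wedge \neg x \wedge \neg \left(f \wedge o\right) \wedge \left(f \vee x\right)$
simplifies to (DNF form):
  $\text{False}$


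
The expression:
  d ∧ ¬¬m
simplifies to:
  d ∧ m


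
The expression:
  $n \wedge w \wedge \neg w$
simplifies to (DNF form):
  $\text{False}$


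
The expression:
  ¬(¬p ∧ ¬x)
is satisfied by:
  {x: True, p: True}
  {x: True, p: False}
  {p: True, x: False}


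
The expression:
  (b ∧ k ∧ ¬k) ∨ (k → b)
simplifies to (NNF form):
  b ∨ ¬k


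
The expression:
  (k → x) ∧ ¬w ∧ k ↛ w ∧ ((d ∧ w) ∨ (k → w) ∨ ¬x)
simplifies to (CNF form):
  False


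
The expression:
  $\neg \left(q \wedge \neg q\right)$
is always true.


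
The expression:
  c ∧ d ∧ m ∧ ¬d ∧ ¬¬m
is never true.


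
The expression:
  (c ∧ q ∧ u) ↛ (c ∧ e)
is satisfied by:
  {c: True, u: True, q: True, e: False}


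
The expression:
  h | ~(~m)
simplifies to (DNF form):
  h | m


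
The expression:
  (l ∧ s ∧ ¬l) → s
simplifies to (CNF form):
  True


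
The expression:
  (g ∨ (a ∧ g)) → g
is always true.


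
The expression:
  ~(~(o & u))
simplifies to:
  o & u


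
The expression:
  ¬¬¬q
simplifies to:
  ¬q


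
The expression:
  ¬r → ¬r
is always true.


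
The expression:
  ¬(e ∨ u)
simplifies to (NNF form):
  ¬e ∧ ¬u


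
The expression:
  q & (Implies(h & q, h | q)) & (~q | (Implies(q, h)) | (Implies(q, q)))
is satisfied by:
  {q: True}


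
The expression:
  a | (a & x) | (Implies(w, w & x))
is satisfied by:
  {a: True, x: True, w: False}
  {a: True, w: False, x: False}
  {x: True, w: False, a: False}
  {x: False, w: False, a: False}
  {a: True, x: True, w: True}
  {a: True, w: True, x: False}
  {x: True, w: True, a: False}


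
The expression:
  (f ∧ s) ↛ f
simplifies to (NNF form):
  False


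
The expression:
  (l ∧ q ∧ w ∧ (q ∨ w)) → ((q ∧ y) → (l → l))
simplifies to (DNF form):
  True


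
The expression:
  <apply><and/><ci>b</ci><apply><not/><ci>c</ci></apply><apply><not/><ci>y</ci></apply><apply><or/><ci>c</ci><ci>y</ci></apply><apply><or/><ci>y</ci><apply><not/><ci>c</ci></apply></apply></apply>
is never true.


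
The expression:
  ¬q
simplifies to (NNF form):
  ¬q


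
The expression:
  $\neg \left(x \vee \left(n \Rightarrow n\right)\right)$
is never true.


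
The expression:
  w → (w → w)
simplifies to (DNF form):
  True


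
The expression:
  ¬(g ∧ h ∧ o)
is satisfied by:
  {h: False, o: False, g: False}
  {g: True, h: False, o: False}
  {o: True, h: False, g: False}
  {g: True, o: True, h: False}
  {h: True, g: False, o: False}
  {g: True, h: True, o: False}
  {o: True, h: True, g: False}
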